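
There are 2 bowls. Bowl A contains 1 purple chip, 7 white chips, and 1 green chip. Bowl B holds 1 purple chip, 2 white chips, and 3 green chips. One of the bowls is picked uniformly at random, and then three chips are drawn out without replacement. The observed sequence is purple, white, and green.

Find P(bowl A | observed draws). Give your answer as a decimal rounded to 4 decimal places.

0.2174

The likelihood of the observed sequence under each hypothesis: P(data | bowl A) = (1/9)(7/8)(1/7) = 1/72; P(data | bowl B) = (1/6)(2/5)(3/4) = 1/20.
Weighting by the prior gives 1/2 · 1/72 = 1/144, 1/2 · 1/20 = 1/40; these sum to 23/720.
By Bayes' rule, P(bowl A | data) = (1/144) / (23/720) = 5/23.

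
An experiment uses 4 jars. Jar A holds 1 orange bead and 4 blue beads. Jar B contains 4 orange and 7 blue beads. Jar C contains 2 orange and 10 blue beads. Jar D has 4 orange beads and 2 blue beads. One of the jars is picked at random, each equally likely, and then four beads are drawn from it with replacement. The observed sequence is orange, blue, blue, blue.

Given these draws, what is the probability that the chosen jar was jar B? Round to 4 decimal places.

0.2954

For each hypothesis, P(data | H) works out to: P(data | jar A) = (1/5)(4/5)(4/5)(4/5) = 0.1024; P(data | jar B) = (4/11)(7/11)(7/11)(7/11) = 0.093709; P(data | jar C) = (2/12)(10/12)(10/12)(10/12) = 0.096451; P(data | jar D) = (4/6)(2/6)(2/6)(2/6) = 0.024691.
The prior-weighted likelihoods are 1/4 · 0.1024 = 0.0256, 1/4 · 0.093709 = 0.023427, 1/4 · 0.096451 = 0.024113, 1/4 · 0.024691 = 0.0061728; summing to 0.079313.
Therefore the posterior P(jar B | data) = (0.023427) / (0.079313) = 0.29538.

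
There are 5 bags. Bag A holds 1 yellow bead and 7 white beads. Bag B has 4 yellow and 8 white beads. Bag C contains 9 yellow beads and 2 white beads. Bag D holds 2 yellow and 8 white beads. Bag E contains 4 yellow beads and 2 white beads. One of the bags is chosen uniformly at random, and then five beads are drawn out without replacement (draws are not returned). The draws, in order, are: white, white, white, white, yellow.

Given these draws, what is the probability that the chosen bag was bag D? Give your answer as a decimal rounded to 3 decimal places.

The likelihood of the observed sequence under each hypothesis: P(data | bag A) = (7/8)(6/7)(5/6)(4/5)(1/4) = 1/8; P(data | bag B) = (8/12)(7/11)(6/10)(5/9)(4/8) = 7/99; P(data | bag C) = (2/11)(1/10)(0/9) = 0; P(data | bag D) = (8/10)(7/9)(6/8)(5/7)(2/6) = 1/9; P(data | bag E) = (2/6)(1/5)(0/4) = 0.
Weighting by the prior gives 1/5 · 1/8 = 1/40, 1/5 · 7/99 = 7/495, 1/5 · 0 = 0, 1/5 · 1/9 = 1/45, 1/5 · 0 = 0; summing to 27/440.
By Bayes' rule, P(bag D | data) = (1/45) / (27/440) = 88/243.

0.362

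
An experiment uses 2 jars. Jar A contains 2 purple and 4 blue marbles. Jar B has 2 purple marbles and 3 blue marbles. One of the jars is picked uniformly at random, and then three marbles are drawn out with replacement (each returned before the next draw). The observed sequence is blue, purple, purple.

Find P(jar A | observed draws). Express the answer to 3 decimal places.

0.436

For each hypothesis, P(data | H) works out to: P(data | jar A) = (4/6)(2/6)(2/6) = 0.074074; P(data | jar B) = (3/5)(2/5)(2/5) = 0.096.
Multiplying each by its prior: 1/2 · 0.074074 = 0.037037, 1/2 · 0.096 = 0.048; these sum to 0.085037.
Hence P(jar A | data) = (0.037037) / (0.085037) = 0.43554.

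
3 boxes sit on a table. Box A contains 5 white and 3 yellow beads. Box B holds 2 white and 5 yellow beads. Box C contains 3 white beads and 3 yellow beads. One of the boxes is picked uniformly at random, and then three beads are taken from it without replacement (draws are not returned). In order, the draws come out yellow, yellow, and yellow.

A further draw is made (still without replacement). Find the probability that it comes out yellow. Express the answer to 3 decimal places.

0.404

Compute the likelihood of the observed sequence for each case: P(data | box A) = (3/8)(2/7)(1/6) = 1/56; P(data | box B) = (5/7)(4/6)(3/5) = 2/7; P(data | box C) = (3/6)(2/5)(1/4) = 1/20.
Weighting by the prior gives 1/3 · 1/56 = 1/168, 1/3 · 2/7 = 2/21, 1/3 · 1/20 = 1/60; with total 33/280.
The posterior is then P(box A | data) = 5/99, P(box B | data) = 80/99, P(box C | data) = 14/99.
The predictive probability is P(yellow next | data) = (0)(5/99) + (1/2)(80/99) + (0)(14/99) = 40/99.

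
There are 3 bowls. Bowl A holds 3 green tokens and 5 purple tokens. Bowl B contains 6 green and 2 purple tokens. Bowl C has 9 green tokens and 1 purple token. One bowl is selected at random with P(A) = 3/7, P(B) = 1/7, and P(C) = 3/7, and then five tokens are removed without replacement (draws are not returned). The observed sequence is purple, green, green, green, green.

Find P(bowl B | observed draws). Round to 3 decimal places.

0.263

Compute the likelihood of the observed sequence for each case: P(data | bowl A) = (5/8)(3/7)(2/6)(1/5)(0/4) = 0; P(data | bowl B) = (2/8)(6/7)(5/6)(4/5)(3/4) = 3/28; P(data | bowl C) = (1/10)(9/9)(8/8)(7/7)(6/6) = 1/10.
Weighting by the prior gives 3/7 · 0 = 0, 1/7 · 3/28 = 3/196, 3/7 · 1/10 = 3/70; with total 57/980.
Hence P(bowl B | data) = (3/196) / (57/980) = 5/19.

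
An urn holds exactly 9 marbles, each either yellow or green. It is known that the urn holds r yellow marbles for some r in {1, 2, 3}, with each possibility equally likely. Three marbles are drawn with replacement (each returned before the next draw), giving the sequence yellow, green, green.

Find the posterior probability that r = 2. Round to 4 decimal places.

0.3630

Compute the likelihood of the observed sequence for each case: P(data | r = 1) = (1/9)(8/9)(8/9) = 0.087791; P(data | r = 2) = (2/9)(7/9)(7/9) = 0.13443; P(data | r = 3) = (3/9)(6/9)(6/9) = 0.14815.
The prior-weighted likelihoods are 1/3 · 0.087791 = 0.029264, 1/3 · 0.13443 = 0.04481, 1/3 · 0.14815 = 0.049383; with total 0.12346.
So P(r = 2 | data) = (0.04481) / (0.12346) = 0.36296.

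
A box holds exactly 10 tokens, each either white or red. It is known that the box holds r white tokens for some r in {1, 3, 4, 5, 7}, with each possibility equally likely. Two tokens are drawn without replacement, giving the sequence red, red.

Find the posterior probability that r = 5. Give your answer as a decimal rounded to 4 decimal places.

0.1176

For each hypothesis, P(data | H) works out to: P(data | r = 1) = (9/10)(8/9) = 4/5; P(data | r = 3) = (7/10)(6/9) = 7/15; P(data | r = 4) = (6/10)(5/9) = 1/3; P(data | r = 5) = (5/10)(4/9) = 2/9; P(data | r = 7) = (3/10)(2/9) = 1/15.
The prior-weighted likelihoods are 1/5 · 4/5 = 4/25, 1/5 · 7/15 = 7/75, 1/5 · 1/3 = 1/15, 1/5 · 2/9 = 2/45, 1/5 · 1/15 = 1/75; these sum to 17/45.
Hence P(r = 5 | data) = (2/45) / (17/45) = 2/17.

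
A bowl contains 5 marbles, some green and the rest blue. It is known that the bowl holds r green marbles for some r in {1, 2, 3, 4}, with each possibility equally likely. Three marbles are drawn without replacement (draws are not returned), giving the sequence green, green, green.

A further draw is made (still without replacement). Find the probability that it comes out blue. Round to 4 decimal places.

For each hypothesis, P(data | H) works out to: P(data | r = 1) = (1/5)(0/4) = 0; P(data | r = 2) = (2/5)(1/4)(0/3) = 0; P(data | r = 3) = (3/5)(2/4)(1/3) = 1/10; P(data | r = 4) = (4/5)(3/4)(2/3) = 2/5.
Weighting by the prior gives 1/4 · 0 = 0, 1/4 · 0 = 0, 1/4 · 1/10 = 1/40, 1/4 · 2/5 = 1/10; these sum to 1/8.
The posterior is then P(r = 1 | data) = 0, P(r = 2 | data) = 0, P(r = 3 | data) = 1/5, P(r = 4 | data) = 4/5.
Averaging over the posterior, P(blue next | data) = (1)(1/5) + (1/2)(4/5) = 3/5.

0.6000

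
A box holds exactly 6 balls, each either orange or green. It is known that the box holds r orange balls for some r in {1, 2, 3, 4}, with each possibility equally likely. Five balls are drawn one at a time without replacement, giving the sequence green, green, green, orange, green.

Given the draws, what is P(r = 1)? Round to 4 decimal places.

The likelihood of the observed sequence under each hypothesis: P(data | r = 1) = (5/6)(4/5)(3/4)(1/3)(2/2) = 1/6; P(data | r = 2) = (4/6)(3/5)(2/4)(2/3)(1/2) = 1/15; P(data | r = 3) = (3/6)(2/5)(1/4)(3/3)(0/2) = 0; P(data | r = 4) = (2/6)(1/5)(0/4) = 0.
Multiplying each by its prior: 1/4 · 1/6 = 1/24, 1/4 · 1/15 = 1/60, 1/4 · 0 = 0, 1/4 · 0 = 0; summing to 7/120.
By Bayes' rule, P(r = 1 | data) = (1/24) / (7/120) = 5/7.

0.7143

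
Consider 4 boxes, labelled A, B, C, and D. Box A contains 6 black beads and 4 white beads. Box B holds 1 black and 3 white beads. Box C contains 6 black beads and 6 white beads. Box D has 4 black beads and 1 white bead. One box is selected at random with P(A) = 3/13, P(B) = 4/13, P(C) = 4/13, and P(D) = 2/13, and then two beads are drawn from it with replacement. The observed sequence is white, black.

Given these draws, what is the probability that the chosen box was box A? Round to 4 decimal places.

Compute the likelihood of the observed sequence for each case: P(data | box A) = (4/10)(6/10) = 0.24; P(data | box B) = (3/4)(1/4) = 0.1875; P(data | box C) = (6/12)(6/12) = 0.25; P(data | box D) = (1/5)(4/5) = 0.16.
The prior-weighted likelihoods are 3/13 · 0.24 = 0.055385, 4/13 · 0.1875 = 0.057692, 4/13 · 0.25 = 0.076923, 2/13 · 0.16 = 0.024615; these sum to 0.21462.
So P(box A | data) = (0.055385) / (0.21462) = 0.25806.

0.2581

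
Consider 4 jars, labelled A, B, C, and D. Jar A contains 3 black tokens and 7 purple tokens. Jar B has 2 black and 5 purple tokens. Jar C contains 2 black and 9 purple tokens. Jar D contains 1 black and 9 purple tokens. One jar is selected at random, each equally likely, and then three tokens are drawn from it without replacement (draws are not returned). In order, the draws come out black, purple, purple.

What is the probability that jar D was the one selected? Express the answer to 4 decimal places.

0.1637

For each hypothesis, P(data | H) works out to: P(data | jar A) = (3/10)(7/9)(6/8) = 0.175; P(data | jar B) = (2/7)(5/6)(4/5) = 0.19048; P(data | jar C) = (2/11)(9/10)(8/9) = 0.14545; P(data | jar D) = (1/10)(9/9)(8/8) = 0.1.
Multiplying each by its prior: 1/4 · 0.175 = 0.04375, 1/4 · 0.19048 = 0.047619, 1/4 · 0.14545 = 0.036364, 1/4 · 0.1 = 0.025; with total 0.15273.
By Bayes' rule, P(jar D | data) = (0.025) / (0.15273) = 0.16368.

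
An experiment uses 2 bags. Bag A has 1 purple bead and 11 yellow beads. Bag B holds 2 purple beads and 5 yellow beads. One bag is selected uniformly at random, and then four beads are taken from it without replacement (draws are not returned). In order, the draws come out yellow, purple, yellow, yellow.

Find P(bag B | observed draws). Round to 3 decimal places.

0.632

The likelihood of the observed sequence under each hypothesis: P(data | bag A) = (11/12)(1/11)(10/10)(9/9) = 1/12; P(data | bag B) = (5/7)(2/6)(4/5)(3/4) = 1/7.
Weighting by the prior gives 1/2 · 1/12 = 1/24, 1/2 · 1/7 = 1/14; with total 19/168.
Hence P(bag B | data) = (1/14) / (19/168) = 12/19.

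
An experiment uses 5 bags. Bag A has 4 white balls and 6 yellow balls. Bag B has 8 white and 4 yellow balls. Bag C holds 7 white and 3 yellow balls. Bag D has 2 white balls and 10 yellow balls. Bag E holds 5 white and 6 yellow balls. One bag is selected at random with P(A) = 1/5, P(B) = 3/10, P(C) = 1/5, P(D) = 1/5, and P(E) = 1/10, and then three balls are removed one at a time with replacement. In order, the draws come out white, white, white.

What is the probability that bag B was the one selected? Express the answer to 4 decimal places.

0.4922

Under each hypothesis, the probability of the observed sequence is: P(data | bag A) = (4/10)(4/10)(4/10) = 0.064; P(data | bag B) = (8/12)(8/12)(8/12) = 0.2963; P(data | bag C) = (7/10)(7/10)(7/10) = 0.343; P(data | bag D) = (2/12)(2/12)(2/12) = 0.0046296; P(data | bag E) = (5/11)(5/11)(5/11) = 0.093914.
Multiplying each by its prior: 1/5 · 0.064 = 0.0128, 3/10 · 0.2963 = 0.088889, 1/5 · 0.343 = 0.0686, 1/5 · 0.0046296 = 0.00092593, 1/10 · 0.093914 = 0.0093914; summing to 0.18061.
Therefore the posterior P(bag B | data) = (0.088889) / (0.18061) = 0.49217.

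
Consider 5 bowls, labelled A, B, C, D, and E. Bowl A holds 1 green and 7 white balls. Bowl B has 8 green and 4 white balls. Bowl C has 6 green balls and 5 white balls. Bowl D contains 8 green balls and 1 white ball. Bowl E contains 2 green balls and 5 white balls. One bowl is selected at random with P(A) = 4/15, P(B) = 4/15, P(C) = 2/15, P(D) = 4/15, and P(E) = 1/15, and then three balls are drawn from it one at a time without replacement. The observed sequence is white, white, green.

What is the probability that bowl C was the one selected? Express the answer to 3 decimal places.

For each hypothesis, P(data | H) works out to: P(data | bowl A) = (7/8)(6/7)(1/6) = 0.125; P(data | bowl B) = (4/12)(3/11)(8/10) = 0.072727; P(data | bowl C) = (5/11)(4/10)(6/9) = 0.12121; P(data | bowl D) = (1/9)(0/8) = 0; P(data | bowl E) = (5/7)(4/6)(2/5) = 0.19048.
Multiplying each by its prior: 4/15 · 0.125 = 0.033333, 4/15 · 0.072727 = 0.019394, 2/15 · 0.12121 = 0.016162, 4/15 · 0 = 0, 1/15 · 0.19048 = 0.012698; with total 0.081587.
Hence P(bowl C | data) = (0.016162) / (0.081587) = 0.19809.

0.198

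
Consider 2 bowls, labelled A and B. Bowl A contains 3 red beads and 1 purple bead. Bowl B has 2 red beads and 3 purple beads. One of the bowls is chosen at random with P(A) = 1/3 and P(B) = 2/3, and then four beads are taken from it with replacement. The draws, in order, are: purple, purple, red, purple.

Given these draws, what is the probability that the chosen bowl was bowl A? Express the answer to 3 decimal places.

0.064

For each hypothesis, P(data | H) works out to: P(data | bowl A) = (1/4)(1/4)(3/4)(1/4) = 0.011719; P(data | bowl B) = (3/5)(3/5)(2/5)(3/5) = 0.0864.
Multiplying each by its prior: 1/3 · 0.011719 = 0.0039062, 2/3 · 0.0864 = 0.0576; these sum to 0.061506.
Therefore the posterior P(bowl A | data) = (0.0039062) / (0.061506) = 0.06351.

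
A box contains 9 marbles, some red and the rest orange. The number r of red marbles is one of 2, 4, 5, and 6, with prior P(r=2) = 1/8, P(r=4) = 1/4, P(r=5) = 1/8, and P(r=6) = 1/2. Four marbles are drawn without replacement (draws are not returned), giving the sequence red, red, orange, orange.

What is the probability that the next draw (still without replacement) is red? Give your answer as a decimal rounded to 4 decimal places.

Under each hypothesis, the probability of the observed sequence is: P(data | r = 2) = (2/9)(1/8)(7/7)(6/6) = 0.027778; P(data | r = 4) = (4/9)(3/8)(5/7)(4/6) = 0.079365; P(data | r = 5) = (5/9)(4/8)(4/7)(3/6) = 0.079365; P(data | r = 6) = (6/9)(5/8)(3/7)(2/6) = 0.059524.
Weighting by the prior gives 1/8 · 0.027778 = 0.0034722, 1/4 · 0.079365 = 0.019841, 1/8 · 0.079365 = 0.0099206, 1/2 · 0.059524 = 0.029762; summing to 0.062996.
The posterior is then P(r = 2 | data) = 0.055118, P(r = 4 | data) = 0.31496, P(r = 5 | data) = 0.15748, P(r = 6 | data) = 0.47244.
The predictive probability is P(red next | data) = (0)(0.055118) + (2/5)(0.31496) + (3/5)(0.15748) + (4/5)(0.47244) = 0.59843.

0.5984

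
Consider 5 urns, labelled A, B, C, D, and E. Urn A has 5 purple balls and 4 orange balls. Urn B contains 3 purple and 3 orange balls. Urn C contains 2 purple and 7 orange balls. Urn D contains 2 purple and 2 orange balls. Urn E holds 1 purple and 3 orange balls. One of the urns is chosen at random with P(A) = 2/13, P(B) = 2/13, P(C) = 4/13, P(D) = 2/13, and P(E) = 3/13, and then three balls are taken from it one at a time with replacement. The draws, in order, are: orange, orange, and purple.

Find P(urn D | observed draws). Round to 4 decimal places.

Compute the likelihood of the observed sequence for each case: P(data | urn A) = (4/9)(4/9)(5/9) = 0.10974; P(data | urn B) = (3/6)(3/6)(3/6) = 0.125; P(data | urn C) = (7/9)(7/9)(2/9) = 0.13443; P(data | urn D) = (2/4)(2/4)(2/4) = 0.125; P(data | urn E) = (3/4)(3/4)(1/4) = 0.14062.
Multiplying each by its prior: 2/13 · 0.10974 = 0.016883, 2/13 · 0.125 = 0.019231, 4/13 · 0.13443 = 0.041363, 2/13 · 0.125 = 0.019231, 3/13 · 0.14062 = 0.032452; these sum to 0.12916.
By Bayes' rule, P(urn D | data) = (0.019231) / (0.12916) = 0.14889.

0.1489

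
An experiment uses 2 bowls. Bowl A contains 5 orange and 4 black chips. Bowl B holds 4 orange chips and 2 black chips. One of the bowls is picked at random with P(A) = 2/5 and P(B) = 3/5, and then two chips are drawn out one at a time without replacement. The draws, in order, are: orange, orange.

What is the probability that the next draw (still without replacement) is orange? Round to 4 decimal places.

0.4774

The likelihood of the observed sequence under each hypothesis: P(data | bowl A) = (5/9)(4/8) = 5/18; P(data | bowl B) = (4/6)(3/5) = 2/5.
Weighting by the prior gives 2/5 · 5/18 = 1/9, 3/5 · 2/5 = 6/25; these sum to 79/225.
Normalising, the posterior is P(bowl A | data) = 25/79, P(bowl B | data) = 54/79.
So P(orange next | data) = Σ P(orange next | H) P(H | data) = (3/7)(25/79) + (1/2)(54/79) = 264/553.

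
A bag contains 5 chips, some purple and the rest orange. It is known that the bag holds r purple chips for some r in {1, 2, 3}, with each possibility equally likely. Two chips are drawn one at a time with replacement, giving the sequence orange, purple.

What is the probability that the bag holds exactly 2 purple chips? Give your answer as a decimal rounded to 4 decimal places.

0.3750

For each hypothesis, P(data | H) works out to: P(data | r = 1) = (4/5)(1/5) = 4/25; P(data | r = 2) = (3/5)(2/5) = 6/25; P(data | r = 3) = (2/5)(3/5) = 6/25.
Weighting by the prior gives 1/3 · 4/25 = 4/75, 1/3 · 6/25 = 2/25, 1/3 · 6/25 = 2/25; these sum to 16/75.
Therefore the posterior P(r = 2 | data) = (2/25) / (16/75) = 3/8.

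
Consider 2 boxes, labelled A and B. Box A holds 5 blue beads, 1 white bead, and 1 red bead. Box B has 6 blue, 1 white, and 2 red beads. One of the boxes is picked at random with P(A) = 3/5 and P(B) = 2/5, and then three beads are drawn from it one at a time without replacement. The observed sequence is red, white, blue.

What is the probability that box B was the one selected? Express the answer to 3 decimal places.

The likelihood of the observed sequence under each hypothesis: P(data | box A) = (1/7)(1/6)(5/5) = 1/42; P(data | box B) = (2/9)(1/8)(6/7) = 1/42.
The prior-weighted likelihoods are 3/5 · 1/42 = 1/70, 2/5 · 1/42 = 1/105; summing to 1/42.
Hence P(box B | data) = (1/105) / (1/42) = 2/5.

0.400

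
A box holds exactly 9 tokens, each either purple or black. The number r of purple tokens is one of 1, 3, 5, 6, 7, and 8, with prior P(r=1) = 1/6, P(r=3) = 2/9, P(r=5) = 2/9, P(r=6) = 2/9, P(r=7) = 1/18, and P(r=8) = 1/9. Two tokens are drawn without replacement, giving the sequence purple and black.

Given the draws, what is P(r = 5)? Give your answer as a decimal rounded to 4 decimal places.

For each hypothesis, P(data | H) works out to: P(data | r = 1) = (1/9)(8/8) = 1/9; P(data | r = 3) = (3/9)(6/8) = 1/4; P(data | r = 5) = (5/9)(4/8) = 5/18; P(data | r = 6) = (6/9)(3/8) = 1/4; P(data | r = 7) = (7/9)(2/8) = 7/36; P(data | r = 8) = (8/9)(1/8) = 1/9.
Weighting by the prior gives 1/6 · 1/9 = 1/54, 2/9 · 1/4 = 1/18, 2/9 · 5/18 = 5/81, 2/9 · 1/4 = 1/18, 1/18 · 7/36 = 7/648, 1/9 · 1/9 = 1/81; with total 139/648.
Therefore the posterior P(r = 5 | data) = (5/81) / (139/648) = 40/139.

0.2878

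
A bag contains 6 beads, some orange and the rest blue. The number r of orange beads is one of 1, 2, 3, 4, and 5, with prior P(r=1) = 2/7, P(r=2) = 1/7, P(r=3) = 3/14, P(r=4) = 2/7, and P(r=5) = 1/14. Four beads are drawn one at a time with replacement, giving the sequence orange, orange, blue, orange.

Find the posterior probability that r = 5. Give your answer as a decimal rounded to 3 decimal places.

For each hypothesis, P(data | H) works out to: P(data | r = 1) = (1/6)(1/6)(5/6)(1/6) = 0.003858; P(data | r = 2) = (2/6)(2/6)(4/6)(2/6) = 0.024691; P(data | r = 3) = (3/6)(3/6)(3/6)(3/6) = 0.0625; P(data | r = 4) = (4/6)(4/6)(2/6)(4/6) = 0.098765; P(data | r = 5) = (5/6)(5/6)(1/6)(5/6) = 0.096451.
Weighting by the prior gives 2/7 · 0.003858 = 0.0011023, 1/7 · 0.024691 = 0.0035273, 3/14 · 0.0625 = 0.013393, 2/7 · 0.098765 = 0.028219, 1/14 · 0.096451 = 0.0068893; summing to 0.053131.
Therefore the posterior P(r = 5 | data) = (0.0068893) / (0.053131) = 0.12967.

0.130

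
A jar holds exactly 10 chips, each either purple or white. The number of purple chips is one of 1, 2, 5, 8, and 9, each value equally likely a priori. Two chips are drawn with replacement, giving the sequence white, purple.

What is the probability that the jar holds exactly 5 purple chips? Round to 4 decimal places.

0.3333

For each hypothesis, P(data | H) works out to: P(data | r = 1) = (9/10)(1/10) = 9/100; P(data | r = 2) = (8/10)(2/10) = 4/25; P(data | r = 5) = (5/10)(5/10) = 1/4; P(data | r = 8) = (2/10)(8/10) = 4/25; P(data | r = 9) = (1/10)(9/10) = 9/100.
Weighting by the prior gives 1/5 · 9/100 = 9/500, 1/5 · 4/25 = 4/125, 1/5 · 1/4 = 1/20, 1/5 · 4/25 = 4/125, 1/5 · 9/100 = 9/500; summing to 3/20.
Hence P(r = 5 | data) = (1/20) / (3/20) = 1/3.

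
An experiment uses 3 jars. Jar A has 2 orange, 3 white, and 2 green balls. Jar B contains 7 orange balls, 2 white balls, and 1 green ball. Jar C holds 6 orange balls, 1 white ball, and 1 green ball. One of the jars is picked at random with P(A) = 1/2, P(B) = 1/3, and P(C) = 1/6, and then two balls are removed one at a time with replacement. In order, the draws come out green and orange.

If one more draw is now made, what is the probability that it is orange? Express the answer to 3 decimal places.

0.498

The likelihood of the observed sequence under each hypothesis: P(data | jar A) = (2/7)(2/7) = 0.081633; P(data | jar B) = (1/10)(7/10) = 0.07; P(data | jar C) = (1/8)(6/8) = 0.09375.
The prior-weighted likelihoods are 1/2 · 0.081633 = 0.040816, 1/3 · 0.07 = 0.023333, 1/6 · 0.09375 = 0.015625; with total 0.079775.
Dividing through by the total gives posterior P(jar A | data) = 0.51165, P(jar B | data) = 0.29249, P(jar C | data) = 0.19586.
The predictive probability is P(orange next | data) = (2/7)(0.51165) + (7/10)(0.29249) + (3/4)(0.19586) = 0.49783.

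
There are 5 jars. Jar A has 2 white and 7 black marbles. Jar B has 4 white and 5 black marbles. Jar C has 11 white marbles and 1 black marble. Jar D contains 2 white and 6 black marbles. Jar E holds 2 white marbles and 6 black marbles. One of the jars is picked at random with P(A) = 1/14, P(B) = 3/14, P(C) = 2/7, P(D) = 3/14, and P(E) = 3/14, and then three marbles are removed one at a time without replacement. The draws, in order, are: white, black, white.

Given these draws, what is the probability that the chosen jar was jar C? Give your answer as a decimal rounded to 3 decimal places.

For each hypothesis, P(data | H) works out to: P(data | jar A) = (2/9)(7/8)(1/7) = 0.027778; P(data | jar B) = (4/9)(5/8)(3/7) = 0.11905; P(data | jar C) = (11/12)(1/11)(10/10) = 0.083333; P(data | jar D) = (2/8)(6/7)(1/6) = 0.035714; P(data | jar E) = (2/8)(6/7)(1/6) = 0.035714.
Multiplying each by its prior: 1/14 · 0.027778 = 0.0019841, 3/14 · 0.11905 = 0.02551, 2/7 · 0.083333 = 0.02381, 3/14 · 0.035714 = 0.0076531, 3/14 · 0.035714 = 0.0076531; summing to 0.06661.
So P(jar C | data) = (0.02381) / (0.06661) = 0.35745.

0.357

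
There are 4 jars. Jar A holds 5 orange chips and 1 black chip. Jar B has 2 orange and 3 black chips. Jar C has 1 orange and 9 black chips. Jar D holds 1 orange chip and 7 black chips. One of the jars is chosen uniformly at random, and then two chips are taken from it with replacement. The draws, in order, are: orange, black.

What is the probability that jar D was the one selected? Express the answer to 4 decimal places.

0.1891

For each hypothesis, P(data | H) works out to: P(data | jar A) = (5/6)(1/6) = 0.13889; P(data | jar B) = (2/5)(3/5) = 0.24; P(data | jar C) = (1/10)(9/10) = 0.09; P(data | jar D) = (1/8)(7/8) = 0.10938.
The prior-weighted likelihoods are 1/4 · 0.13889 = 0.034722, 1/4 · 0.24 = 0.06, 1/4 · 0.09 = 0.0225, 1/4 · 0.10938 = 0.027344; summing to 0.14457.
So P(jar D | data) = (0.027344) / (0.14457) = 0.18914.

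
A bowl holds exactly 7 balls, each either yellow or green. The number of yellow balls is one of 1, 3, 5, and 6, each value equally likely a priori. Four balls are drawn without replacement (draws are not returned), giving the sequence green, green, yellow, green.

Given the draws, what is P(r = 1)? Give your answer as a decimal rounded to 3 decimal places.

0.625

Under each hypothesis, the probability of the observed sequence is: P(data | r = 1) = (6/7)(5/6)(1/5)(4/4) = 1/7; P(data | r = 3) = (4/7)(3/6)(3/5)(2/4) = 3/35; P(data | r = 5) = (2/7)(1/6)(5/5)(0/4) = 0; P(data | r = 6) = (1/7)(0/6) = 0.
Weighting by the prior gives 1/4 · 1/7 = 1/28, 1/4 · 3/35 = 3/140, 1/4 · 0 = 0, 1/4 · 0 = 0; these sum to 2/35.
So P(r = 1 | data) = (1/28) / (2/35) = 5/8.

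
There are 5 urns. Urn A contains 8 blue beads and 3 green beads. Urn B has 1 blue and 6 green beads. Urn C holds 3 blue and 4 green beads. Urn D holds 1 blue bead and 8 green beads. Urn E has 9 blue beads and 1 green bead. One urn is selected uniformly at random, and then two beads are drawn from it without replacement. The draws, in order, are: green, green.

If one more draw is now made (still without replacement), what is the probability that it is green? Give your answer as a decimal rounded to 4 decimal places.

0.7414

The likelihood of the observed sequence under each hypothesis: P(data | urn A) = (3/11)(2/10) = 0.054545; P(data | urn B) = (6/7)(5/6) = 0.71429; P(data | urn C) = (4/7)(3/6) = 0.28571; P(data | urn D) = (8/9)(7/8) = 0.77778; P(data | urn E) = (1/10)(0/9) = 0.
Weighting by the prior gives 1/5 · 0.054545 = 0.010909, 1/5 · 0.71429 = 0.14286, 1/5 · 0.28571 = 0.057143, 1/5 · 0.77778 = 0.15556, 1/5 · 0 = 0; summing to 0.36646.
Dividing through by the total gives posterior P(urn A | data) = 0.029768, P(urn B | data) = 0.38983, P(urn C | data) = 0.15593, P(urn D | data) = 0.42448, P(urn E | data) = 0.
The predictive probability is P(green next | data) = (1/9)(0.029768) + (4/5)(0.38983) + (2/5)(0.15593) + (6/7)(0.42448) = 0.74138.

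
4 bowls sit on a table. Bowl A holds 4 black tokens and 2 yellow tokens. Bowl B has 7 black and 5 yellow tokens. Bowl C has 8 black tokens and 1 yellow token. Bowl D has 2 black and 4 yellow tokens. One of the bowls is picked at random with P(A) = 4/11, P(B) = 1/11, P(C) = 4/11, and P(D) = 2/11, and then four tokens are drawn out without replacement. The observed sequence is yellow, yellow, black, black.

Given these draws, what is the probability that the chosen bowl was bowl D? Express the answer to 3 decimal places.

0.283

Compute the likelihood of the observed sequence for each case: P(data | bowl A) = (2/6)(1/5)(4/4)(3/3) = 0.066667; P(data | bowl B) = (5/12)(4/11)(7/10)(6/9) = 0.070707; P(data | bowl C) = (1/9)(0/8) = 0; P(data | bowl D) = (4/6)(3/5)(2/4)(1/3) = 0.066667.
Multiplying each by its prior: 4/11 · 0.066667 = 0.024242, 1/11 · 0.070707 = 0.0064279, 4/11 · 0 = 0, 2/11 · 0.066667 = 0.012121; these sum to 0.042792.
So P(bowl D | data) = (0.012121) / (0.042792) = 0.28326.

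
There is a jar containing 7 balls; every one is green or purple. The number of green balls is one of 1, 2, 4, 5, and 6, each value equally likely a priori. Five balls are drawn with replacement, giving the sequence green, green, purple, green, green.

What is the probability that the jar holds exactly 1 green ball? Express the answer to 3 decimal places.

The likelihood of the observed sequence under each hypothesis: P(data | r = 1) = (1/7)(1/7)(6/7)(1/7)(1/7) = 0.00035699; P(data | r = 2) = (2/7)(2/7)(5/7)(2/7)(2/7) = 0.0047599; P(data | r = 4) = (4/7)(4/7)(3/7)(4/7)(4/7) = 0.045695; P(data | r = 5) = (5/7)(5/7)(2/7)(5/7)(5/7) = 0.074374; P(data | r = 6) = (6/7)(6/7)(1/7)(6/7)(6/7) = 0.077111.
The prior-weighted likelihoods are 1/5 · 0.00035699 = 7.1399e-05, 1/5 · 0.0047599 = 0.00095198, 1/5 · 0.045695 = 0.009139, 1/5 · 0.074374 = 0.014875, 1/5 · 0.077111 = 0.015422; summing to 0.040459.
Therefore the posterior P(r = 1 | data) = (7.1399e-05) / (0.040459) = 0.0017647.

0.002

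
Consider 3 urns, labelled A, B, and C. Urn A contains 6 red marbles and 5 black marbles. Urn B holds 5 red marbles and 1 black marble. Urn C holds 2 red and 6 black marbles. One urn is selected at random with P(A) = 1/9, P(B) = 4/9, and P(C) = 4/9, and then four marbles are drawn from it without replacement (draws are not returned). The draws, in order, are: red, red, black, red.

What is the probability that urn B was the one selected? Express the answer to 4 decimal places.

The likelihood of the observed sequence under each hypothesis: P(data | urn A) = (6/11)(5/10)(5/9)(4/8) = 5/66; P(data | urn B) = (5/6)(4/5)(1/4)(3/3) = 1/6; P(data | urn C) = (2/8)(1/7)(6/6)(0/5) = 0.
The prior-weighted likelihoods are 1/9 · 5/66 = 5/594, 4/9 · 1/6 = 2/27, 4/9 · 0 = 0; these sum to 49/594.
By Bayes' rule, P(urn B | data) = (2/27) / (49/594) = 44/49.

0.8980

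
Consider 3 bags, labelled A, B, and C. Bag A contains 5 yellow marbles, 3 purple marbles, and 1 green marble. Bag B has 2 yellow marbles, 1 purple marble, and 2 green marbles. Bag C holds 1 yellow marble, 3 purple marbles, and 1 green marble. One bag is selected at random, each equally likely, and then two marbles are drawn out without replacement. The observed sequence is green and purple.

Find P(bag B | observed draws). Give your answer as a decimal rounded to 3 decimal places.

0.343

Compute the likelihood of the observed sequence for each case: P(data | bag A) = (1/9)(3/8) = 1/24; P(data | bag B) = (2/5)(1/4) = 1/10; P(data | bag C) = (1/5)(3/4) = 3/20.
Weighting by the prior gives 1/3 · 1/24 = 1/72, 1/3 · 1/10 = 1/30, 1/3 · 3/20 = 1/20; with total 7/72.
Therefore the posterior P(bag B | data) = (1/30) / (7/72) = 12/35.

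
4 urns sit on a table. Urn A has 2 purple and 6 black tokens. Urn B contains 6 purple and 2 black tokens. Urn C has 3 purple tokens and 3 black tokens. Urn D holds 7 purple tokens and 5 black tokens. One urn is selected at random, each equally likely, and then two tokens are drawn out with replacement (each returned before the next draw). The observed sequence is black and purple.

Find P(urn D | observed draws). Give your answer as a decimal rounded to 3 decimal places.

0.280

Compute the likelihood of the observed sequence for each case: P(data | urn A) = (6/8)(2/8) = 3/16; P(data | urn B) = (2/8)(6/8) = 3/16; P(data | urn C) = (3/6)(3/6) = 1/4; P(data | urn D) = (5/12)(7/12) = 35/144.
Weighting by the prior gives 1/4 · 3/16 = 3/64, 1/4 · 3/16 = 3/64, 1/4 · 1/4 = 1/16, 1/4 · 35/144 = 35/576; these sum to 125/576.
So P(urn D | data) = (35/576) / (125/576) = 7/25.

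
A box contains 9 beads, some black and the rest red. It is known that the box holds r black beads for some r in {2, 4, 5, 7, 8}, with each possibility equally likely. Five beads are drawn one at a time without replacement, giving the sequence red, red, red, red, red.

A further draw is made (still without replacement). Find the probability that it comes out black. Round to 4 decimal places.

Under each hypothesis, the probability of the observed sequence is: P(data | r = 2) = (7/9)(6/8)(5/7)(4/6)(3/5) = 1/6; P(data | r = 4) = (5/9)(4/8)(3/7)(2/6)(1/5) = 1/126; P(data | r = 5) = (4/9)(3/8)(2/7)(1/6)(0/5) = 0; P(data | r = 7) = (2/9)(1/8)(0/7) = 0; P(data | r = 8) = (1/9)(0/8) = 0.
Weighting by the prior gives 1/5 · 1/6 = 1/30, 1/5 · 1/126 = 1/630, 1/5 · 0 = 0, 1/5 · 0 = 0, 1/5 · 0 = 0; summing to 11/315.
Normalising, the posterior is P(r = 2 | data) = 21/22, P(r = 4 | data) = 1/22, P(r = 5 | data) = 0, P(r = 7 | data) = 0, P(r = 8 | data) = 0.
The predictive probability is P(black next | data) = (1/2)(21/22) + (1)(1/22) = 23/44.

0.5227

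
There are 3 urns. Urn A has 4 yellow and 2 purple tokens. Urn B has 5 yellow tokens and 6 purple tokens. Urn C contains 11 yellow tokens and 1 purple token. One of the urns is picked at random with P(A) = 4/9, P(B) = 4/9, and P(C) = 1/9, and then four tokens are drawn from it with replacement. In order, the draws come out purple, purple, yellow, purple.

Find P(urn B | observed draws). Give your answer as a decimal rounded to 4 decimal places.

For each hypothesis, P(data | H) works out to: P(data | urn A) = (2/6)(2/6)(4/6)(2/6) = 0.024691; P(data | urn B) = (6/11)(6/11)(5/11)(6/11) = 0.073765; P(data | urn C) = (1/12)(1/12)(11/12)(1/12) = 0.00053048.
Multiplying each by its prior: 4/9 · 0.024691 = 0.010974, 4/9 · 0.073765 = 0.032785, 1/9 · 0.00053048 = 5.8942e-05; with total 0.043818.
So P(urn B | data) = (0.032785) / (0.043818) = 0.74821.

0.7482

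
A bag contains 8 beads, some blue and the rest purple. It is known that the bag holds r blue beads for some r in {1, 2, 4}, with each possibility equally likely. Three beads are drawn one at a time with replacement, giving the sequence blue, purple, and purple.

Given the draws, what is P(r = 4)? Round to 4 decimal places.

0.3459

Compute the likelihood of the observed sequence for each case: P(data | r = 1) = (1/8)(7/8)(7/8) = 0.095703; P(data | r = 2) = (2/8)(6/8)(6/8) = 0.14062; P(data | r = 4) = (4/8)(4/8)(4/8) = 0.125.
Multiplying each by its prior: 1/3 · 0.095703 = 0.031901, 1/3 · 0.14062 = 0.046875, 1/3 · 0.125 = 0.041667; with total 0.12044.
Hence P(r = 4 | data) = (0.041667) / (0.12044) = 0.34595.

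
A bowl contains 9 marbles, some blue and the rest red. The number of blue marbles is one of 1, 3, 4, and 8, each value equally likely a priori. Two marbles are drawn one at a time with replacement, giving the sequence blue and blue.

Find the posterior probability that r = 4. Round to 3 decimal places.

0.178

Under each hypothesis, the probability of the observed sequence is: P(data | r = 1) = (1/9)(1/9) = 1/81; P(data | r = 3) = (3/9)(3/9) = 1/9; P(data | r = 4) = (4/9)(4/9) = 16/81; P(data | r = 8) = (8/9)(8/9) = 64/81.
Multiplying each by its prior: 1/4 · 1/81 = 1/324, 1/4 · 1/9 = 1/36, 1/4 · 16/81 = 4/81, 1/4 · 64/81 = 16/81; these sum to 5/18.
Hence P(r = 4 | data) = (4/81) / (5/18) = 8/45.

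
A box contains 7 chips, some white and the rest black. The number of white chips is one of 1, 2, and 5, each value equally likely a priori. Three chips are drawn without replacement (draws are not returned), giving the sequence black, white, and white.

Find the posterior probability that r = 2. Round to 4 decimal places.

0.2000

Under each hypothesis, the probability of the observed sequence is: P(data | r = 1) = (6/7)(1/6)(0/5) = 0; P(data | r = 2) = (5/7)(2/6)(1/5) = 1/21; P(data | r = 5) = (2/7)(5/6)(4/5) = 4/21.
Weighting by the prior gives 1/3 · 0 = 0, 1/3 · 1/21 = 1/63, 1/3 · 4/21 = 4/63; with total 5/63.
Therefore the posterior P(r = 2 | data) = (1/63) / (5/63) = 1/5.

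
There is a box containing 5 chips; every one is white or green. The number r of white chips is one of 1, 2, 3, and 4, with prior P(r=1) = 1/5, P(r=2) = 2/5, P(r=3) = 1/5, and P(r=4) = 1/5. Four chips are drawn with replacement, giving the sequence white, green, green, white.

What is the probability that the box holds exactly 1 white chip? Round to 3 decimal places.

0.114

Compute the likelihood of the observed sequence for each case: P(data | r = 1) = (1/5)(4/5)(4/5)(1/5) = 0.0256; P(data | r = 2) = (2/5)(3/5)(3/5)(2/5) = 0.0576; P(data | r = 3) = (3/5)(2/5)(2/5)(3/5) = 0.0576; P(data | r = 4) = (4/5)(1/5)(1/5)(4/5) = 0.0256.
The prior-weighted likelihoods are 1/5 · 0.0256 = 0.00512, 2/5 · 0.0576 = 0.02304, 1/5 · 0.0576 = 0.01152, 1/5 · 0.0256 = 0.00512; these sum to 0.0448.
So P(r = 1 | data) = (0.00512) / (0.0448) = 0.11429.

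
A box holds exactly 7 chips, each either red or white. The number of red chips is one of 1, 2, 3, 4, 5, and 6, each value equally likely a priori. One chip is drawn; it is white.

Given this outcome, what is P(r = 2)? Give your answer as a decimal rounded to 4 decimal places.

0.2381

Compute the likelihood of this draw for each case: P(data | r = 1) = (6/7) = 6/7; P(data | r = 2) = (5/7) = 5/7; P(data | r = 3) = (4/7) = 4/7; P(data | r = 4) = (3/7) = 3/7; P(data | r = 5) = (2/7) = 2/7; P(data | r = 6) = (1/7) = 1/7.
Weighting by the prior gives 1/6 · 6/7 = 1/7, 1/6 · 5/7 = 5/42, 1/6 · 4/7 = 2/21, 1/6 · 3/7 = 1/14, 1/6 · 2/7 = 1/21, 1/6 · 1/7 = 1/42; summing to 1/2.
So P(r = 2 | data) = (5/42) / (1/2) = 5/21.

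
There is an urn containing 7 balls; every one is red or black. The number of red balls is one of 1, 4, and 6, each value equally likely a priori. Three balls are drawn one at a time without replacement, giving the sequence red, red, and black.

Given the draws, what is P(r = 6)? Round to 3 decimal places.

0.455

Compute the likelihood of the observed sequence for each case: P(data | r = 1) = (1/7)(0/6) = 0; P(data | r = 4) = (4/7)(3/6)(3/5) = 6/35; P(data | r = 6) = (6/7)(5/6)(1/5) = 1/7.
Multiplying each by its prior: 1/3 · 0 = 0, 1/3 · 6/35 = 2/35, 1/3 · 1/7 = 1/21; these sum to 11/105.
Therefore the posterior P(r = 6 | data) = (1/21) / (11/105) = 5/11.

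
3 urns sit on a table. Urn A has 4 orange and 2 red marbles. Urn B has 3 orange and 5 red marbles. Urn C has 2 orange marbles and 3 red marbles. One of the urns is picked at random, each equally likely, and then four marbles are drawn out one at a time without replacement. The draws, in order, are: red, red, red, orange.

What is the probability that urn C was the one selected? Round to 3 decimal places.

Compute the likelihood of the observed sequence for each case: P(data | urn A) = (2/6)(1/5)(0/4) = 0; P(data | urn B) = (5/8)(4/7)(3/6)(3/5) = 3/28; P(data | urn C) = (3/5)(2/4)(1/3)(2/2) = 1/10.
Multiplying each by its prior: 1/3 · 0 = 0, 1/3 · 3/28 = 1/28, 1/3 · 1/10 = 1/30; these sum to 29/420.
So P(urn C | data) = (1/30) / (29/420) = 14/29.

0.483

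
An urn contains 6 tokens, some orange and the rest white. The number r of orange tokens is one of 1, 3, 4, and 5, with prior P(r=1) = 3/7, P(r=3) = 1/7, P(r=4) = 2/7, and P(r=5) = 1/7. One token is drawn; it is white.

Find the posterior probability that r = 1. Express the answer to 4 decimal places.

For each hypothesis, P(data | H) works out to: P(data | r = 1) = (5/6) = 5/6; P(data | r = 3) = (3/6) = 1/2; P(data | r = 4) = (2/6) = 1/3; P(data | r = 5) = (1/6) = 1/6.
Weighting by the prior gives 3/7 · 5/6 = 5/14, 1/7 · 1/2 = 1/14, 2/7 · 1/3 = 2/21, 1/7 · 1/6 = 1/42; with total 23/42.
Therefore the posterior P(r = 1 | data) = (5/14) / (23/42) = 15/23.

0.6522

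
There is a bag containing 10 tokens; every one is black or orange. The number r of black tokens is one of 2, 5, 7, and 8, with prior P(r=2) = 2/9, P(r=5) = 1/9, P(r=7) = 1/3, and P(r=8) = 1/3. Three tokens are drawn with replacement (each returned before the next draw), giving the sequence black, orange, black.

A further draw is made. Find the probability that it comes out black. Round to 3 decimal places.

0.682

Compute the likelihood of the observed sequence for each case: P(data | r = 2) = (2/10)(8/10)(2/10) = 0.032; P(data | r = 5) = (5/10)(5/10)(5/10) = 0.125; P(data | r = 7) = (7/10)(3/10)(7/10) = 0.147; P(data | r = 8) = (8/10)(2/10)(8/10) = 0.128.
Weighting by the prior gives 2/9 · 0.032 = 0.0071111, 1/9 · 0.125 = 0.013889, 1/3 · 0.147 = 0.049, 1/3 · 0.128 = 0.042667; summing to 0.11267.
The posterior is then P(r = 2 | data) = 0.063116, P(r = 5 | data) = 0.12327, P(r = 7 | data) = 0.43491, P(r = 8 | data) = 0.3787.
So P(black next | data) = Σ P(black next | H) P(H | data) = (1/5)(0.063116) + (1/2)(0.12327) + (7/10)(0.43491) + (4/5)(0.3787) = 0.68166.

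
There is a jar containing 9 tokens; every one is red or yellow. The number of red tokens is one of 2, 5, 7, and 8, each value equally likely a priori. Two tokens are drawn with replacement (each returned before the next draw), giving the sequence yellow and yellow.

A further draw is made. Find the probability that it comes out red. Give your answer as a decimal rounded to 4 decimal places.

0.3397

Compute the likelihood of the observed sequence for each case: P(data | r = 2) = (7/9)(7/9) = 49/81; P(data | r = 5) = (4/9)(4/9) = 16/81; P(data | r = 7) = (2/9)(2/9) = 4/81; P(data | r = 8) = (1/9)(1/9) = 1/81.
Multiplying each by its prior: 1/4 · 49/81 = 49/324, 1/4 · 16/81 = 4/81, 1/4 · 4/81 = 1/81, 1/4 · 1/81 = 1/324; summing to 35/162.
Dividing through by the total gives posterior P(r = 2 | data) = 7/10, P(r = 5 | data) = 8/35, P(r = 7 | data) = 2/35, P(r = 8 | data) = 1/70.
The predictive probability is P(red next | data) = (2/9)(7/10) + (5/9)(8/35) + (7/9)(2/35) + (8/9)(1/70) = 107/315.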